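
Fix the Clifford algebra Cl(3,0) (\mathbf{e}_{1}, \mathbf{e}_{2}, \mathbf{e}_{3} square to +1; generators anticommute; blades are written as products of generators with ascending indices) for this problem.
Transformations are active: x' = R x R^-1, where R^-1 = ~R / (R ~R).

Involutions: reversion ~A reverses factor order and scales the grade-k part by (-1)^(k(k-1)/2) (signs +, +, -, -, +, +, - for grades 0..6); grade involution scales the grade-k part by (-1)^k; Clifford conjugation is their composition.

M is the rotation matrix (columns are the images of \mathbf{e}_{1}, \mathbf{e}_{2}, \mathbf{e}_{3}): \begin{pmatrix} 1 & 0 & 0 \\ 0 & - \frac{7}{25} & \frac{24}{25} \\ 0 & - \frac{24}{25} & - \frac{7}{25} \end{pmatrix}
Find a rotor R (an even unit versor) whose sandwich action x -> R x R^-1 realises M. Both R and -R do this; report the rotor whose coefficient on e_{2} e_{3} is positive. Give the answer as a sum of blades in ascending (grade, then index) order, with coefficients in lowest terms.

Method: write R = a + b12*e_{1} e_{2} + b13*e_{1} e_{3} + b23*e_{2} e_{3} with a^2 + b12^2 + b13^2 + b23^2 = 1 (so R^-1 = ~R). Expanding the columns R e_j ~R gives tr M = 4a^2 - 1 and, from the antisymmetric part, M21 - M12 = -4a*b12, M13 - M31 = 4a*b13, M32 - M23 = -4a*b23.
Here tr M = \frac{11}{25}, so a^2 = (1 + tr M)/4 = \frac{9}{25} and a = ±\frac{3}{5}. Taking a = \frac{3}{5}: M21 - M12 = 0, M13 - M31 = 0, M32 - M23 = -\frac{48}{25}, giving b12 = 0, b13 = 0, b23 = \frac{4}{5}, i.e. R = \frac{3}{5} + \frac{4}{5} e_{2} e_{3}.
Its e_{2} e_{3} coefficient is already positive.
Answer: \frac{3}{5} + \frac{4}{5} e_{2} e_{3}. Sheet selection: the two-to-one cover makes ±R indistinguishable at the matrix level (trace \frac{11}{25}), so uniqueness comes from the required sign on e_{2} e_{3}.


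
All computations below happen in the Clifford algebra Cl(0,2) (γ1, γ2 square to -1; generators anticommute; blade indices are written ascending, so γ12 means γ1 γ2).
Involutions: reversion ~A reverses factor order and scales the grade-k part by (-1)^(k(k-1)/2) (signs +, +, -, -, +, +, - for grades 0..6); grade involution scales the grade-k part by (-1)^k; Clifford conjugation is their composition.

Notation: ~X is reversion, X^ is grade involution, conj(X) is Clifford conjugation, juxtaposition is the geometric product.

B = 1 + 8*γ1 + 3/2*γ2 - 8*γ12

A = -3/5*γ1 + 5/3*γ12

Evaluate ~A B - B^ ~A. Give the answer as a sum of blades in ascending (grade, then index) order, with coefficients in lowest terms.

first term: -128/15 + 19/10*γ1 - 272/15*γ2 - 77/30*γ12
second term: -272/15 + 19/10*γ1 - 128/15*γ2 - 77/30*γ12
Answer: 48/5 - 48/5*γ2


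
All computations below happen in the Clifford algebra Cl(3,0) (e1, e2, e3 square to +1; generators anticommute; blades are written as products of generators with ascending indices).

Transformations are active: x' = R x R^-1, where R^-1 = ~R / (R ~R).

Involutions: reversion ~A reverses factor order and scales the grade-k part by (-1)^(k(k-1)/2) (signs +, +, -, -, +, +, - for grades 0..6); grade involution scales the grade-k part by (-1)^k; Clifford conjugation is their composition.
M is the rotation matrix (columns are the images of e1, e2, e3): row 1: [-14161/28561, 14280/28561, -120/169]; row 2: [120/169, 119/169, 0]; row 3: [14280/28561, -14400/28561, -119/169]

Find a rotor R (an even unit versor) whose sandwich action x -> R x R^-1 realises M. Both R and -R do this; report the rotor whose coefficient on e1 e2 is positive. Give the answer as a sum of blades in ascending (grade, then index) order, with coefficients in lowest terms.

Method: write R = a + b12*e1 e2 + b13*e1 e3 + b23*e2 e3 with a^2 + b12^2 + b13^2 + b23^2 = 1 (so R^-1 = ~R). Expanding the columns R e_j ~R gives tr M = 4a^2 - 1 and, from the antisymmetric part, M21 - M12 = -4a*b12, M13 - M31 = 4a*b13, M32 - M23 = -4a*b23.
Here tr M = -14161/28561, so a^2 = (1 + tr M)/4 = 3600/28561 and a = ±60/169. Taking a = 60/169: M21 - M12 = 6000/28561, M13 - M31 = -34560/28561, M32 - M23 = -14400/28561, giving b12 = -25/169, b13 = -144/169, b23 = 60/169, i.e. R = 60/169 - 25/169*e1 e2 - 144/169*e1 e3 + 60/169*e2 e3.
Its e1 e2 coefficient is negative, so report the other preimage -R.
Answer: -60/169 + 25/169*e1 e2 + 144/169*e1 e3 - 60/169*e2 e3. Why the constraint matters: R and -R act identically through the sandwich — M has trace -14161/28561 either way — so only the sign condition on e1 e2 picks one of the two preimages.


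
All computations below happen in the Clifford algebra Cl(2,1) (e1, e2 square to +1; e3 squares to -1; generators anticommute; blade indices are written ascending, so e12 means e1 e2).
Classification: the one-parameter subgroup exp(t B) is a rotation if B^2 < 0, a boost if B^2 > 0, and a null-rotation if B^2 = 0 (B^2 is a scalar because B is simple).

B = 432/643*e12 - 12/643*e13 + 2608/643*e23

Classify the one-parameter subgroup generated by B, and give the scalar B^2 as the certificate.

B^2 term by term: the squares give (432/643)^2*(e12)^2 + (-12/643)^2*(e13)^2 + (2608/643)^2*(e23)^2 = 186624/413449*(-1) + 144/413449*(+1) + 6801664/413449*(+1) = 16 (each basis 2-blade squares to minus the product of its generators' squares); cross terms between blades sharing an index anticommute and cancel. So B^2 = 16.
Answer: boost, certificate B^2 = 16. Why this suffices: the scalar 16 survives any versor conjugation, so its sign alone determines the class however B is presented.


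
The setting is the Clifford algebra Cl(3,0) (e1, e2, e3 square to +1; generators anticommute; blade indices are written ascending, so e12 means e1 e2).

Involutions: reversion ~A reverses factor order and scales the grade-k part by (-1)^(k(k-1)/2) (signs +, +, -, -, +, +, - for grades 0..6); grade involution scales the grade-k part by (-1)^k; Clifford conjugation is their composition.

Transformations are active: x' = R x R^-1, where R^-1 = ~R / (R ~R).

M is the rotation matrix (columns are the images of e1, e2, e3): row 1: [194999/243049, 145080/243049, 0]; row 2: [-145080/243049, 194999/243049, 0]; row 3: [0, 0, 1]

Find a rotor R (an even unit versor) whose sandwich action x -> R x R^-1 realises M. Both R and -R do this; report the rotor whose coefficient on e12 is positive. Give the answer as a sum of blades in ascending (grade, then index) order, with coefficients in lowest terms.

Method: write R = a + b12*e12 + b13*e13 + b23*e23 with a^2 + b12^2 + b13^2 + b23^2 = 1 (so R^-1 = ~R). Expanding the columns R e_j ~R gives tr M = 4a^2 - 1 and, from the antisymmetric part, M21 - M12 = -4a*b12, M13 - M31 = 4a*b13, M32 - M23 = -4a*b23.
Here tr M = 633047/243049, so a^2 = (1 + tr M)/4 = 219024/243049 and a = ±468/493. Taking a = 468/493: M21 - M12 = -290160/243049, M13 - M31 = 0, M32 - M23 = 0, giving b12 = 155/493, b13 = 0, b23 = 0, i.e. R = 468/493 + 155/493*e12.
Its e12 coefficient is already positive.
Answer: 468/493 + 155/493*e12. Recall the cover is two-to-one: with M of trace 633047/243049, both preimages act alike, and the stated e12 sign chooses the sheet.


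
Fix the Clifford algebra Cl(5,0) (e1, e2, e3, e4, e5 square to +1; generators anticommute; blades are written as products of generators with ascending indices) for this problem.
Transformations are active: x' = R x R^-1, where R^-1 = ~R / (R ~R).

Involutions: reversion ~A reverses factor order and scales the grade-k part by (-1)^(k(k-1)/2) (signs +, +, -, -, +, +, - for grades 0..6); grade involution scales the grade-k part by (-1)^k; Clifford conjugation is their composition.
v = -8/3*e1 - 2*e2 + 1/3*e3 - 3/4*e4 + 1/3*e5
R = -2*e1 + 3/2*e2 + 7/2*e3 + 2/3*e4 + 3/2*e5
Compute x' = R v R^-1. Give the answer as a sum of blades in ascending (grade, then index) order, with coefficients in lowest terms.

~R = -2*e1 + 3/2*e2 + 7/2*e3 + 2/3*e4 + 3/2*e5, and R ~R = 763/36, so R^-1 = ~R / (763/36).
R v = 7/2 + 8*e1 e2 + 26/3*e1 e3 + 59/18*e1 e4 + 10/3*e1 e5 + 15/2*e2 e3 + 5/24*e2 e4 + 7/2*e2 e5 - 205/72*e3 e4 + 2/3*e3 e5 + 97/72*e4 e5
Answer: 656/327*e1 + 272/109*e2 + 269/327*e3 + 423/436*e4 + 53/327*e5


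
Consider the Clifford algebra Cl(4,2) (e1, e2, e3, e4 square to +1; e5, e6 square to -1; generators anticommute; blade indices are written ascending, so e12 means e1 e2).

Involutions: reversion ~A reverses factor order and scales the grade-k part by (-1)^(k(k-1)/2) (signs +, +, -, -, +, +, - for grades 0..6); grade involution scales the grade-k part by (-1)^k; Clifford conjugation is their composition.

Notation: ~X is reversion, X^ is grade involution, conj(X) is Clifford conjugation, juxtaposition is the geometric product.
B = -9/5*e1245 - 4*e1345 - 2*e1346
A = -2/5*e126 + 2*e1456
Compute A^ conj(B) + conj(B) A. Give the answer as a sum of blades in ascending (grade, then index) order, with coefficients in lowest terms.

first term: -18/5*e26 + 4*e35 - 8*e36 + 4/5*e234 + 18/25*e456 + 8/5*e23456
second term: 18/5*e26 - 4*e35 + 8*e36 - 4/5*e234 - 18/25*e456 + 8/5*e23456
Answer: 16/5*e23456


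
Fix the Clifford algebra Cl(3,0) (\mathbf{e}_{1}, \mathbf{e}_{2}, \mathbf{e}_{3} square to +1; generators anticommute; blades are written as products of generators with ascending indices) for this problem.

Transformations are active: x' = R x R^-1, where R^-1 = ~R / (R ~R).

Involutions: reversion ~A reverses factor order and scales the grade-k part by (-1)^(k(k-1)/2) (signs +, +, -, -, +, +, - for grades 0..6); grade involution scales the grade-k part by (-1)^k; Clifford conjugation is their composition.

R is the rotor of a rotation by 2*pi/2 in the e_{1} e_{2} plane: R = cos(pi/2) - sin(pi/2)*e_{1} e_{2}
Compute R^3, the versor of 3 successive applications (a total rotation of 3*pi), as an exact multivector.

Because a rotor carries half the rotation angle, composing 3 copies of this e_{1} e_{2}-plane rotor multiplies the phase: 3*(pi/2) = \frac{3 \pi}{2}, hence R^3 = cos(\frac{3 \pi}{2}) - sin(\frac{3 \pi}{2})*e_{1} e_{2}.
cos(\frac{3 \pi}{2}) = 0 and sin(\frac{3 \pi}{2}) = -1, so R^3 = e_{1} e_{2}. The net rotation is 1*pi (after discarding 1 full turn, each of which contributes a factor -1 to the rotor); the rotor keeps the half-angle phase exactly.
Answer: e_{1} e_{2}


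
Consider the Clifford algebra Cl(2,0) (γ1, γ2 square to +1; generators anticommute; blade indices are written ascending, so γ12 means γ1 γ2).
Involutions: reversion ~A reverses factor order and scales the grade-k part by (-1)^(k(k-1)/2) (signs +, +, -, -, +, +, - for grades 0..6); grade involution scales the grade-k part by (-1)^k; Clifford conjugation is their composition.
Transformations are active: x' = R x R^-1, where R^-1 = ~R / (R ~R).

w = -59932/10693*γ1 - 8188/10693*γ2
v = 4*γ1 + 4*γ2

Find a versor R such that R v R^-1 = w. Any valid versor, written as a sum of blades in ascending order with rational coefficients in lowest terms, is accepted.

Key observation: q(v) = q(w) = 32 (sandwiches preserve the norm), so R = v + w = -17160/10693*γ1 + 34584/10693*γ2 works whenever it is invertible — the component of v along it is kept and (v - w)/2 reverses, sending v to w.
Answer: -17160/10693*γ1 + 34584/10693*γ2


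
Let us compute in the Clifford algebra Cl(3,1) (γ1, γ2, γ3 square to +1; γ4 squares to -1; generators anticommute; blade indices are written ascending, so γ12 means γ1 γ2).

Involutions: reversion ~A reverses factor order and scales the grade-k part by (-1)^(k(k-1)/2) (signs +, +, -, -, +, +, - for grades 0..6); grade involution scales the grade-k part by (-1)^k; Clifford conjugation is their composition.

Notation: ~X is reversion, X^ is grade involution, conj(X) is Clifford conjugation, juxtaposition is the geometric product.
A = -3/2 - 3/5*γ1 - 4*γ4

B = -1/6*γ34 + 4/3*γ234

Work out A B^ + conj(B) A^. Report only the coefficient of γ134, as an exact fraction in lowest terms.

first term: 2/3*γ3 - 16/3*γ23 + 1/4*γ34 + 1/10*γ134 + 2*γ234 + 4/5*γ1234
second term: -2/3*γ3 - 16/3*γ23 - 1/4*γ34 + 1/10*γ134 - 2*γ234 - 4/5*γ1234
Answer: 1/5


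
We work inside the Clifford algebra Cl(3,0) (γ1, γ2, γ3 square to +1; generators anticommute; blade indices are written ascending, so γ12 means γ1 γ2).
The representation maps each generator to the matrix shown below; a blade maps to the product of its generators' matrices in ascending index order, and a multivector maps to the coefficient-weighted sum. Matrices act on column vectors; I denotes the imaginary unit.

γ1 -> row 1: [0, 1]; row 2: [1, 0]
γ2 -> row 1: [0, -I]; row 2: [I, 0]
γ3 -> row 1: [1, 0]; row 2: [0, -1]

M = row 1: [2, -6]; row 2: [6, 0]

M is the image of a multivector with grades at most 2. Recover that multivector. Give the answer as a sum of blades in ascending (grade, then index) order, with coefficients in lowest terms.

Method: 1, rho(γ1), rho(γ2), rho(γ3) form a trace-orthogonal basis of the 2x2 complex matrices (tr(X Y) = 2 if X = Y, else 0), so M = m0*1 + m1*rho(γ1) + m2*rho(γ2) + m3*rho(γ3) with m0 = tr(M)/2 = 1, m1 = tr(M rho(γ1))/2 = 0, m2 = tr(M rho(γ2))/2 = -6*I, m3 = tr(M rho(γ3))/2 = 1.
Multiplying table entries, the bivector images are rho(γ12) = I*rho(γ3), rho(γ13) = -I*rho(γ2), rho(γ23) = I*rho(γ1); with real blade coefficients the real parts of m0..m3 are the coefficients of 1, γ1, γ2, γ3 and the imaginary parts give the bivectors (γ23: Im m1, γ13: -Im m2, γ12: Im m3).
Answer: 1 + γ3 + 6*γ13


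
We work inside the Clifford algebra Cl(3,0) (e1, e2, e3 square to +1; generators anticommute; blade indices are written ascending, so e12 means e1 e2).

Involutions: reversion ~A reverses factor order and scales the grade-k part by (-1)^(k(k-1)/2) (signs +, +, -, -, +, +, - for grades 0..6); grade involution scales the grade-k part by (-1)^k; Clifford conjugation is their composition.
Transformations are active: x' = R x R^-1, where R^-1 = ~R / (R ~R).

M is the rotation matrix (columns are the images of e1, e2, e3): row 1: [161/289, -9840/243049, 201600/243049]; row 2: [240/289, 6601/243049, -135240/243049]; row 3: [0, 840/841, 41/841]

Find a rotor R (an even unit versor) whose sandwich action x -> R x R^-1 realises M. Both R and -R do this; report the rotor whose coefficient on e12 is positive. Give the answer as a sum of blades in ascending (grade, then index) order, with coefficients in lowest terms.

Method: write R = a + b12*e12 + b13*e13 + b23*e23 with a^2 + b12^2 + b13^2 + b23^2 = 1 (so R^-1 = ~R). Expanding the columns R e_j ~R gives tr M = 4a^2 - 1 and, from the antisymmetric part, M21 - M12 = -4a*b12, M13 - M31 = 4a*b13, M32 - M23 = -4a*b23.
Here tr M = 153851/243049, so a^2 = (1 + tr M)/4 = 99225/243049 and a = ±315/493. Taking a = 315/493: M21 - M12 = 211680/243049, M13 - M31 = 201600/243049, M32 - M23 = 378000/243049, giving b12 = -168/493, b13 = 160/493, b23 = -300/493, i.e. R = 315/493 - 168/493*e12 + 160/493*e13 - 300/493*e23.
Its e12 coefficient is negative, so report the other preimage -R.
Answer: -315/493 + 168/493*e12 - 160/493*e13 + 300/493*e23. Key observation: the double cover Spin(3) -> SO(3) sends R and -R to the same matrix (trace 153851/243049 here), so the stated sign of the e12 coefficient is what selects one sheet.


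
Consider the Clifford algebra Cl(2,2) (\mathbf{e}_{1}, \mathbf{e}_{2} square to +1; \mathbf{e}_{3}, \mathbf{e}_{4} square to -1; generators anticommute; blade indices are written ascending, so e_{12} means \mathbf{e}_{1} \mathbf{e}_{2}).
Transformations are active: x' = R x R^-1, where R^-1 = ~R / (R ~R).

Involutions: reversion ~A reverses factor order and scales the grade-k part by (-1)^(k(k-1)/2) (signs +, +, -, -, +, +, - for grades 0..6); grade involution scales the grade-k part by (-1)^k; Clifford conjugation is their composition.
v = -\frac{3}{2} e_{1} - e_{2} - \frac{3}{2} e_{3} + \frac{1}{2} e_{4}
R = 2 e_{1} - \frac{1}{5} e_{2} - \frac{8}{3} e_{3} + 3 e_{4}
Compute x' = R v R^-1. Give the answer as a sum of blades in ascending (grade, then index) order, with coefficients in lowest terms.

~R = 2 e_{1} - \frac{1}{5} e_{2} - \frac{8}{3} e_{3} + 3 e_{4}, and R ~R = -\frac{2716}{225}, so R^-1 = ~R / (-\frac{2716}{225}).
R v = -\frac{83}{10} - \frac{23}{10} e_{12} - 7 e_{13} + \frac{11}{2} e_{14} - \frac{71}{30} e_{23} + \frac{29}{10} e_{24} + \frac{19}{6} e_{34}
Answer: \frac{2886}{679} e_{1} + \frac{1969}{2716} e_{2} - \frac{2943}{1358} e_{3} + \frac{9847}{2716} e_{4}


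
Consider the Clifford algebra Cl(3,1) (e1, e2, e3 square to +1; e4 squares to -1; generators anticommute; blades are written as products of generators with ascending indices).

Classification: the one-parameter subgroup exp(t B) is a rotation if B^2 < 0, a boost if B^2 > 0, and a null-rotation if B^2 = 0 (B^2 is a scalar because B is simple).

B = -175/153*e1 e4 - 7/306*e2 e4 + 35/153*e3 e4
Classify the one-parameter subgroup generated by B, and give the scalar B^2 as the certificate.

B^2 term by term: the squares give (-175/153)^2*(e1 e4)^2 + (-7/306)^2*(e2 e4)^2 + (35/153)^2*(e3 e4)^2 = 30625/23409*(+1) + 49/93636*(+1) + 1225/23409*(+1) = 49/36 (each basis 2-blade squares to minus the product of its generators' squares); cross terms between blades sharing an index anticommute and cancel. So B^2 = 49/36.
Answer: boost, certificate B^2 = 49/36. The scalar 49/36 is the complete invariant here: its sign names the subgroup type.


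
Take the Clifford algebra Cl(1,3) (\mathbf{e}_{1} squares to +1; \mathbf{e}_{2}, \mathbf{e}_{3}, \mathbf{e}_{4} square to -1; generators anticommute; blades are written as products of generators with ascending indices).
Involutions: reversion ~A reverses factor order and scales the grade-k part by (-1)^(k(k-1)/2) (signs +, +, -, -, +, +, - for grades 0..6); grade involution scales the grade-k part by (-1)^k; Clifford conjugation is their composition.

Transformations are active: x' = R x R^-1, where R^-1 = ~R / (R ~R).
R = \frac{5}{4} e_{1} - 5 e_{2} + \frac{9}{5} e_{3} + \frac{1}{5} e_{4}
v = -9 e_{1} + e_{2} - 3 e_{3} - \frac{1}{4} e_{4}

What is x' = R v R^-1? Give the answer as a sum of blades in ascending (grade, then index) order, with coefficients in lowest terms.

~R = \frac{5}{4} e_{1} - 5 e_{2} + \frac{9}{5} e_{3} + \frac{1}{5} e_{4}, and R ~R = -\frac{10687}{400}, so R^-1 = ~R / (-\frac{10687}{400}).
R v = -\frac{4}{5} - \frac{175}{4} e_{1} e_{2} + \frac{249}{20} e_{1} e_{3} + \frac{119}{80} e_{1} e_{4} + \frac{66}{5} e_{2} e_{3} + \frac{21}{20} e_{2} e_{4} + \frac{3}{20} e_{3} e_{4}
Answer: \frac{96983}{10687} e_{1} - \frac{13887}{10687} e_{2} + \frac{33213}{10687} e_{3} + \frac{11199}{42748} e_{4}


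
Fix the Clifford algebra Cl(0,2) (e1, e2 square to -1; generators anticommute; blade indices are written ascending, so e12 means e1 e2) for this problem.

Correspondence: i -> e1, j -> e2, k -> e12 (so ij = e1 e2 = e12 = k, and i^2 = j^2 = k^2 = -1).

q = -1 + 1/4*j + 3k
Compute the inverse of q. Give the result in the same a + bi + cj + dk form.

In blades: q = -1 + 1/4*e2 + 3*e12.
With qbar = -1 - 1/4*e2 - 3*e12 (scalar fixed, mapped units negated), q qbar = 161/16 (the sum of squared coefficients), so q^-1 = qbar / (161/16) = -16/161 - 4/161*e2 - 48/161*e12; translating back:
Answer: -16/161 - 4/161*j - 48/161*k


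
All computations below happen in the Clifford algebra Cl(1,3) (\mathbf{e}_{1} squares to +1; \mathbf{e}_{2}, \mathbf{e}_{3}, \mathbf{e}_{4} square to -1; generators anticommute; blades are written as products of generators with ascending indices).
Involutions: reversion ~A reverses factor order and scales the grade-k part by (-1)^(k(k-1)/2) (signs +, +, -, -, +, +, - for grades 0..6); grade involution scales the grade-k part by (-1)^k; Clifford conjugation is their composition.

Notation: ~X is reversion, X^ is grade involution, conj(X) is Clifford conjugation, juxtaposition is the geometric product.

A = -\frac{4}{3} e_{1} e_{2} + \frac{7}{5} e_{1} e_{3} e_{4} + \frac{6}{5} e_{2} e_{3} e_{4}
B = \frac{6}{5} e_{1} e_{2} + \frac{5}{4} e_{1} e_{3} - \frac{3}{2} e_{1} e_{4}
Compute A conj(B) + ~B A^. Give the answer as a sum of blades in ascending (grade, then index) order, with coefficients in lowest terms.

first term: \frac{8}{5} - \frac{21}{10} e_{3} - \frac{7}{4} e_{4} - \frac{5}{3} e_{2} e_{3} + 2 e_{2} e_{4} + \frac{9}{5} e_{1} e_{2} e_{3} + \frac{3}{2} e_{1} e_{2} e_{4} - \frac{36}{25} e_{1} e_{3} e_{4} - \frac{42}{25} e_{2} e_{3} e_{4}
second term: \frac{8}{5} + \frac{21}{10} e_{3} + \frac{7}{4} e_{4} + \frac{5}{3} e_{2} e_{3} - 2 e_{2} e_{4} + \frac{9}{5} e_{1} e_{2} e_{3} + \frac{3}{2} e_{1} e_{2} e_{4} - \frac{36}{25} e_{1} e_{3} e_{4} - \frac{42}{25} e_{2} e_{3} e_{4}
Answer: \frac{16}{5} + \frac{18}{5} e_{1} e_{2} e_{3} + 3 e_{1} e_{2} e_{4} - \frac{72}{25} e_{1} e_{3} e_{4} - \frac{84}{25} e_{2} e_{3} e_{4}


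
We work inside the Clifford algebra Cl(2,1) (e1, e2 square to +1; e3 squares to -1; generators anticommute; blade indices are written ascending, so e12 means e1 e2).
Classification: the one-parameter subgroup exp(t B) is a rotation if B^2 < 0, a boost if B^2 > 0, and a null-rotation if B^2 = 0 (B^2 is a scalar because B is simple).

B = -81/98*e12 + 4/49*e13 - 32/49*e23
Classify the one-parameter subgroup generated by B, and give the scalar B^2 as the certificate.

B^2 term by term: the squares give (-81/98)^2*(e12)^2 + (4/49)^2*(e13)^2 + (-32/49)^2*(e23)^2 = 6561/9604*(-1) + 16/2401*(+1) + 1024/2401*(+1) = -1/4 (each basis 2-blade squares to minus the product of its generators' squares); cross terms between blades sharing an index anticommute and cancel. So B^2 = -1/4.
Answer: rotation, certificate B^2 = -1/4. Check the certificate: B^2 = -1/4, and that sign is decisive whatever form B takes.


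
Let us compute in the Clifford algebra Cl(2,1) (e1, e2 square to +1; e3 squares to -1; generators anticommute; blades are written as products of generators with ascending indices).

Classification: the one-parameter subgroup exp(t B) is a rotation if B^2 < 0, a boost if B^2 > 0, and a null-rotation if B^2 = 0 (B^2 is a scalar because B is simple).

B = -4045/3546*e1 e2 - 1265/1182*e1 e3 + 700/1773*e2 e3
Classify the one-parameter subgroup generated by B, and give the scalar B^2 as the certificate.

B^2 term by term: the squares give (-4045/3546)^2*(e1 e2)^2 + (-1265/1182)^2*(e1 e3)^2 + (700/1773)^2*(e2 e3)^2 = 16362025/12574116*(-1) + 1600225/1397124*(+1) + 490000/3143529*(+1) = 0 (each basis 2-blade squares to minus the product of its generators' squares); cross terms between blades sharing an index anticommute and cancel. So B^2 = 0.
Answer: null-rotation, certificate B^2 = 0. Why this suffices: the scalar 0 survives any versor conjugation, so its sign alone determines the class however B is presented.


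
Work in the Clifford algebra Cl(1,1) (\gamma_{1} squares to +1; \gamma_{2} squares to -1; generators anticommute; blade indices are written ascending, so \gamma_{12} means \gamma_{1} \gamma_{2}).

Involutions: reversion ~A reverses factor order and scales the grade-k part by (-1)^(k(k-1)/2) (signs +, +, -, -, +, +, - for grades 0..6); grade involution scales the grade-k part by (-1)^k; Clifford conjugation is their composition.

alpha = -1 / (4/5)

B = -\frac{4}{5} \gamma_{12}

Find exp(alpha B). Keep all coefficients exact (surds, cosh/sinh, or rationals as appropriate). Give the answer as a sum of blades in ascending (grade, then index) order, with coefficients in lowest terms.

B^2 = (-\frac{4}{5})^2*(\gamma_{12})^2 = \frac{16}{25}*(+1) = \frac{16}{25} (a basis 2-blade squares to minus the product of its generators' squares).
B^2 = \frac{16}{25} — a positive square means the series sums to a boost: l = \frac{4}{5}, alpha*l = -1, so exp(alpha B) = cosh(-1) + (sinh(-1)/(\frac{4}{5}))*B = \cosh{\left(1 \right)} + (- \frac{5 \sinh{\left(1 \right)}}{4})*B.
Answer: \cosh{\left(1 \right)} + \sinh{\left(1 \right)} \gamma_{12}


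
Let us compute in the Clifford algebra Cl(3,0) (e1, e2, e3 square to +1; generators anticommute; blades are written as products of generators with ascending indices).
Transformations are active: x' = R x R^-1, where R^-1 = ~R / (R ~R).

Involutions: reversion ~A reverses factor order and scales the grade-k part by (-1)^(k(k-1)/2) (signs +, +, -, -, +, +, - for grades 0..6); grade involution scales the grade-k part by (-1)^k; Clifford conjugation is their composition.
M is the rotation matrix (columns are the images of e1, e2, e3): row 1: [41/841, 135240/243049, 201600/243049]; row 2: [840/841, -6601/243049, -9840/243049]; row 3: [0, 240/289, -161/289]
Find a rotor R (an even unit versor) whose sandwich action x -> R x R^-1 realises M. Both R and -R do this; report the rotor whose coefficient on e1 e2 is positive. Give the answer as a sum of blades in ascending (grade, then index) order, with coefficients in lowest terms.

Method: write R = a + b12*e1 e2 + b13*e1 e3 + b23*e2 e3 with a^2 + b12^2 + b13^2 + b23^2 = 1 (so R^-1 = ~R). Expanding the columns R e_j ~R gives tr M = 4a^2 - 1 and, from the antisymmetric part, M21 - M12 = -4a*b12, M13 - M31 = 4a*b13, M32 - M23 = -4a*b23.
Here tr M = -130153/243049, so a^2 = (1 + tr M)/4 = 28224/243049 and a = ±168/493. Taking a = 168/493: M21 - M12 = 107520/243049, M13 - M31 = 201600/243049, M32 - M23 = 211680/243049, giving b12 = -160/493, b13 = 300/493, b23 = -315/493, i.e. R = 168/493 - 160/493*e1 e2 + 300/493*e1 e3 - 315/493*e2 e3.
Its e1 e2 coefficient is negative, so report the other preimage -R.
Answer: -168/493 + 160/493*e1 e2 - 300/493*e1 e3 + 315/493*e2 e3. Note: both R and -R realise this M (trace -130153/243049); the covering map identifies them, and the e1 e2-coefficient sign is the tie-breaker.


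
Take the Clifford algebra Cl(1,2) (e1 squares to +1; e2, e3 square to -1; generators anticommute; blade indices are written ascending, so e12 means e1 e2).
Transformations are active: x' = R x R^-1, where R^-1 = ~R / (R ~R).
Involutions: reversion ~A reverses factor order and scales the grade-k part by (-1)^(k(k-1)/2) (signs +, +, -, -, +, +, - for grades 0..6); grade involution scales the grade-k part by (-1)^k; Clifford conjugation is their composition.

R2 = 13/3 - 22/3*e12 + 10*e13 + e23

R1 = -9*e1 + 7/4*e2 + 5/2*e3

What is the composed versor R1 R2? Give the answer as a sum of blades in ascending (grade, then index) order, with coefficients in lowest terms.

Distribute over the terms of R1 (each basis-blade product reordered to ascending indices, repeated generators contracted through their squares):
(-9*e1) R2 = -39*e1 + 66*e2 - 90*e3 - 9*e123
(7/4*e2) R2 = -77/6*e1 + 91/12*e2 - 7/4*e3 - 35/2*e123
(5/2*e3) R2 = 25*e1 + 5/2*e2 + 65/6*e3 - 55/3*e123
Summing the partial products and collecting blades:
Answer: -161/6*e1 + 913/12*e2 - 971/12*e3 - 269/6*e123


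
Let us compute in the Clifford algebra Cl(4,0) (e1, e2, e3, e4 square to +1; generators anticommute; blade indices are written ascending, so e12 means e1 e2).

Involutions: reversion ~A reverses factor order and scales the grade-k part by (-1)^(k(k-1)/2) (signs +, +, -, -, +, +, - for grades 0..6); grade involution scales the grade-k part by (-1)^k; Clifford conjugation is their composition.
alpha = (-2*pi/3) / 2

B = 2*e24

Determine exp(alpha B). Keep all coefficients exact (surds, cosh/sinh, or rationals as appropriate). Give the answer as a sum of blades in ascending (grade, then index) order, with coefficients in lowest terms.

B^2 = (2)^2*(e24)^2 = 4*(-1) = -4 (a basis 2-blade squares to minus the product of its generators' squares).
B^2 = -4 — circular case — the even/odd split gives cos and sin: l = 2, alpha*l = -2*pi/3, so exp(alpha B) = cos(-2*pi/3) + (sin(-2*pi/3)/2)*B = -1/2 + (-sqrt(3)/4)*B.
Answer: -1/2 - sqrt(3)/2*e24


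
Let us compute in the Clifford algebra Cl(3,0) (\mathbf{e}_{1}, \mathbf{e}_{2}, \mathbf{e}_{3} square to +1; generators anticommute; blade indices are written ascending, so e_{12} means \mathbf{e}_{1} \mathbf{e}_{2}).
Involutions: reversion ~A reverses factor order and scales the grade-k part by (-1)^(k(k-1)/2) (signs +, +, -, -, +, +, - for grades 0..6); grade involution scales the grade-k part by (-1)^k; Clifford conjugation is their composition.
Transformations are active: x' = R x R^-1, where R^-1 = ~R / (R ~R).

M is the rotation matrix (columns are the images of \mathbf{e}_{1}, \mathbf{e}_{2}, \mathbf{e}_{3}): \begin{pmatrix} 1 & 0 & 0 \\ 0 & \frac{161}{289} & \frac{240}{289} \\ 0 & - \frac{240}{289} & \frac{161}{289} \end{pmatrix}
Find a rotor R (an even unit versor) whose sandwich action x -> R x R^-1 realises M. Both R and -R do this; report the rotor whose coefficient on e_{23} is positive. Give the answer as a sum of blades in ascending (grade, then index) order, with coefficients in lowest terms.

Method: write R = a + b12*e_{12} + b13*e_{13} + b23*e_{23} with a^2 + b12^2 + b13^2 + b23^2 = 1 (so R^-1 = ~R). Expanding the columns R e_j ~R gives tr M = 4a^2 - 1 and, from the antisymmetric part, M21 - M12 = -4a*b12, M13 - M31 = 4a*b13, M32 - M23 = -4a*b23.
Here tr M = \frac{611}{289}, so a^2 = (1 + tr M)/4 = \frac{225}{289} and a = ±\frac{15}{17}. Taking a = \frac{15}{17}: M21 - M12 = 0, M13 - M31 = 0, M32 - M23 = -\frac{480}{289}, giving b12 = 0, b13 = 0, b23 = \frac{8}{17}, i.e. R = \frac{15}{17} + \frac{8}{17} e_{23}.
Its e_{23} coefficient is already positive.
Answer: \frac{15}{17} + \frac{8}{17} e_{23}. Key observation: the double cover Spin(3) -> SO(3) sends R and -R to the same matrix (trace \frac{611}{289} here), so the stated sign of the e_{23} coefficient is what selects one sheet.


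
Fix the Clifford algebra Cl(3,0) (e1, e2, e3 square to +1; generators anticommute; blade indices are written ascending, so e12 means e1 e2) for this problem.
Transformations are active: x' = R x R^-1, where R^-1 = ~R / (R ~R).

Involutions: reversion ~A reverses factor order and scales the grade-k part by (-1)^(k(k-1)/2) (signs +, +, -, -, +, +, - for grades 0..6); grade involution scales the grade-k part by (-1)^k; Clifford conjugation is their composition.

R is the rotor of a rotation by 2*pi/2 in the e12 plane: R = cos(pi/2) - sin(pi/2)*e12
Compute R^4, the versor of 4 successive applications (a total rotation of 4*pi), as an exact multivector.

Half-angle bookkeeping: 4 applications in e12 add up to rotor phase 4*pi/2 = 2*pi, so R^4 = cos(2*pi) - sin(2*pi)*e12.
cos(2*pi) = 1 and sin(2*pi) = 0, so R^4 = 1. The total rotation 4*pi is 2 full turns, so every vector returns to itself, yet the rotor is +1, back on the identity sheet (an even number of 2*pi turns).
Answer: 1


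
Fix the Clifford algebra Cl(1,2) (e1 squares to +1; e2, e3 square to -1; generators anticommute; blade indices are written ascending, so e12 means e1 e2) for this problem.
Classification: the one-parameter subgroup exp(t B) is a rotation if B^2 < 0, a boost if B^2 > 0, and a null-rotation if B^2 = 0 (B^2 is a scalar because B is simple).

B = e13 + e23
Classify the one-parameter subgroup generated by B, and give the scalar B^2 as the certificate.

B^2 term by term: the squares give (1)^2*(e13)^2 + (1)^2*(e23)^2 = 1*(+1) + 1*(-1) = 0 (each basis 2-blade squares to minus the product of its generators' squares); cross terms between blades sharing an index anticommute and cancel. So B^2 = 0.
Answer: null-rotation, certificate B^2 = 0. Certificate logic: 0 is a conjugation-invariant scalar, so its sign fixes rotation versus boost versus null-rotation outright.


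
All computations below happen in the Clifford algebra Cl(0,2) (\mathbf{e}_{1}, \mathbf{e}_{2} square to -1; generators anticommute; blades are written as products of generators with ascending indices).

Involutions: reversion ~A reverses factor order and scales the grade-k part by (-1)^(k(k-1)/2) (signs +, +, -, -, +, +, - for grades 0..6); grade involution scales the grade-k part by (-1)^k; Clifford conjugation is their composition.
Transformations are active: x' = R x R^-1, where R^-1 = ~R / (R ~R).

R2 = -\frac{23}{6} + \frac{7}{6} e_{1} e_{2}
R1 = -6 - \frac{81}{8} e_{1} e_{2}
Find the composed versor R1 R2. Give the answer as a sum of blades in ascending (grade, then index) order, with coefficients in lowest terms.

Distribute over the terms of R1 (each basis-blade product reordered to ascending indices, repeated generators contracted through their squares):
(-6) R2 = 23 - 7 e_{1} e_{2}
(-\frac{81}{8} e_{1} e_{2}) R2 = \frac{189}{16} + \frac{621}{16} e_{1} e_{2}
Summing the partial products and collecting blades:
Answer: \frac{557}{16} + \frac{509}{16} e_{1} e_{2}


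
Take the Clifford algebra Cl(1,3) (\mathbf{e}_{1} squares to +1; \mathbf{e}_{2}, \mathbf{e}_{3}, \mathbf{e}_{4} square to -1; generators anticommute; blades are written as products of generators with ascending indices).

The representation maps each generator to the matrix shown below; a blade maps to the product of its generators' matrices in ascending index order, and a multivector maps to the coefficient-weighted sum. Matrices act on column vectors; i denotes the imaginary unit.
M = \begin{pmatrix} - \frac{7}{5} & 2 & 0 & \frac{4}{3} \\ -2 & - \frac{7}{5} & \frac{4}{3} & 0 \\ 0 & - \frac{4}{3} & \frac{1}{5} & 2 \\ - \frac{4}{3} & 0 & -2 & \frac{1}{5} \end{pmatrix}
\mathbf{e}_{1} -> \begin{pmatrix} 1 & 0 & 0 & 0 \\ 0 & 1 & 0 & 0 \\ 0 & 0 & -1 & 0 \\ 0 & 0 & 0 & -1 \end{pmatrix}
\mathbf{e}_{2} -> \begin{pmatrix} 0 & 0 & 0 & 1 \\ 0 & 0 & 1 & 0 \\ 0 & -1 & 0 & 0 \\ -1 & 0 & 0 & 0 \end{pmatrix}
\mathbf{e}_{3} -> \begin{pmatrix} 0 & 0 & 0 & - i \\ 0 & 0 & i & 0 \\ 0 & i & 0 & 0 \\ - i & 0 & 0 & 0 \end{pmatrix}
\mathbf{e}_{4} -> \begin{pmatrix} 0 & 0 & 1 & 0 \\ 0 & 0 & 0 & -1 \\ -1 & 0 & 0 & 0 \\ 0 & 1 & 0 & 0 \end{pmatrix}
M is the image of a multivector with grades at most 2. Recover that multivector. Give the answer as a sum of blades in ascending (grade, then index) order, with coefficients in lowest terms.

Method: the blade images are trace-orthogonal — tr(rho(e_A) rho(e_B)^-1) = 4 if A = B and 0 otherwise — and rho(e_A)^-1 = (e_A)^2 * rho(e_A) with (e_A)^2 = +1 or -1, so the coefficient of e_A in the preimage is (e_A)^2 * tr(M rho(e_A))/4.
Nonzero projections over blades of grade <= 2: 1: (1)^2 = +1, tr(M 1) = - \frac{12}{5}, coefficient -\frac{3}{5}; e_{1}: (e_{1})^2 = +1, tr(M rho(e_{1})) = - \frac{16}{5}, coefficient -\frac{4}{5}; e_{2}: (e_{2})^2 = -1, tr(M rho(e_{2})) = - \frac{16}{3}, coefficient \frac{4}{3}; e_{2} e_{4}: (e_{2} e_{4})^2 = -1, tr(M rho(e_{2} e_{4})) = -8, coefficient 2. Every other blade of grade <= 2 projects to 0.
Answer: -\frac{3}{5} - \frac{4}{5} e_{1} + \frac{4}{3} e_{2} + 2 e_{2} e_{4}


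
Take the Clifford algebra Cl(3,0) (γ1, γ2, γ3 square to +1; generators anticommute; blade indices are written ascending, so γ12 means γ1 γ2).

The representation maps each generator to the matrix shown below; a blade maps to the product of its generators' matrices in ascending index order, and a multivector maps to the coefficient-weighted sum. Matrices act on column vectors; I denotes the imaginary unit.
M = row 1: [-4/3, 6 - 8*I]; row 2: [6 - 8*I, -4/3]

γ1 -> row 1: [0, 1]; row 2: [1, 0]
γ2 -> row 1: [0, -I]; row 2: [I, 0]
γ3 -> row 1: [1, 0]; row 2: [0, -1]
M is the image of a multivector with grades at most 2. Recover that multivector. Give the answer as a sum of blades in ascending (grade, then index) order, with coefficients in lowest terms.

Method: 1, rho(γ1), rho(γ2), rho(γ3) form a trace-orthogonal basis of the 2x2 complex matrices (tr(X Y) = 2 if X = Y, else 0), so M = m0*1 + m1*rho(γ1) + m2*rho(γ2) + m3*rho(γ3) with m0 = tr(M)/2 = -4/3, m1 = tr(M rho(γ1))/2 = 6 - 8*I, m2 = tr(M rho(γ2))/2 = 0, m3 = tr(M rho(γ3))/2 = 0.
Multiplying table entries, the bivector images are rho(γ12) = I*rho(γ3), rho(γ13) = -I*rho(γ2), rho(γ23) = I*rho(γ1); with real blade coefficients the real parts of m0..m3 are the coefficients of 1, γ1, γ2, γ3 and the imaginary parts give the bivectors (γ23: Im m1, γ13: -Im m2, γ12: Im m3).
Answer: -4/3 + 6*γ1 - 8*γ23


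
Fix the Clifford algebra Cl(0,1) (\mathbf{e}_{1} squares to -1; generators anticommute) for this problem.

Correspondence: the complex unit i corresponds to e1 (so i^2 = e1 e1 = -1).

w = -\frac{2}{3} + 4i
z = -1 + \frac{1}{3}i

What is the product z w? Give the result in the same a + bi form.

In blades: z = -1 + \frac{1}{3} e_{1}, w = -\frac{2}{3} + 4 e_{1}.
Distribute z over w term by term (generator squares from the signature, products reordered to ascending indices): (-1)*w = \frac{2}{3} - 4 e_{1}; (\frac{1}{3} e_{1})*w = -\frac{4}{3} - \frac{2}{9} e_{1}.
Sum: -\frac{2}{3} - \frac{38}{9} e_{1}; translating back through the correspondence:
Answer: -\frac{2}{3} - \frac{38}{9}i


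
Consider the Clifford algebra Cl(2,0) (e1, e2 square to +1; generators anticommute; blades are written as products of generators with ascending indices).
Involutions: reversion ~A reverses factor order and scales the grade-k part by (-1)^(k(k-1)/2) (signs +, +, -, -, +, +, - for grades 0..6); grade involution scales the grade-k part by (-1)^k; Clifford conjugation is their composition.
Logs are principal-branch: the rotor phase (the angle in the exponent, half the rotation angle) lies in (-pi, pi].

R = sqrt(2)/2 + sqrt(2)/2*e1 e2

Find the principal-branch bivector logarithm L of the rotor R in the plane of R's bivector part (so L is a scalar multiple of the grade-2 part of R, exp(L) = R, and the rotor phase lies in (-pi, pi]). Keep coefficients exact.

The scalar part of R is sqrt(2)/2, so the principal-branch rotor phase is pinned; divide the bivector part by its sine to get the unit plane — L is the phase times that plane.
Concretely: cos(phase) = sqrt(2)/2 gives phase = ±pi/4, and since phase/sin(phase) is even the sign is immaterial: L = (phase/sin(phase)) * <R>_2 = (sqrt(2)*pi/4) * <R>_2.
Answer: pi/4*e1 e2


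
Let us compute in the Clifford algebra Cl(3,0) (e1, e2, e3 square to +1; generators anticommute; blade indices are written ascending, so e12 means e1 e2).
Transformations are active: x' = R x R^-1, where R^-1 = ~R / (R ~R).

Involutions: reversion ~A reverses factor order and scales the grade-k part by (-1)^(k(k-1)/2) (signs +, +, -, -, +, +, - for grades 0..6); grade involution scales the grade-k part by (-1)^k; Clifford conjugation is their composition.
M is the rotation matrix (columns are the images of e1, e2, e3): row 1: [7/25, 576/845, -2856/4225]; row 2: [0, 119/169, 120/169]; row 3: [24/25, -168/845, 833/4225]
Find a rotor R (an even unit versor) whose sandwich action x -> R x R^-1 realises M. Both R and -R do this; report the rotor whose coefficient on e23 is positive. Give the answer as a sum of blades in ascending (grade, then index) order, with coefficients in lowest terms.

Method: write R = a + b12*e12 + b13*e13 + b23*e23 with a^2 + b12^2 + b13^2 + b23^2 = 1 (so R^-1 = ~R). Expanding the columns R e_j ~R gives tr M = 4a^2 - 1 and, from the antisymmetric part, M21 - M12 = -4a*b12, M13 - M31 = 4a*b13, M32 - M23 = -4a*b23.
Here tr M = 4991/4225, so a^2 = (1 + tr M)/4 = 2304/4225 and a = ±48/65. Taking a = 48/65: M21 - M12 = -576/845, M13 - M31 = -6912/4225, M32 - M23 = -768/845, giving b12 = 3/13, b13 = -36/65, b23 = 4/13, i.e. R = 48/65 + 3/13*e12 - 36/65*e13 + 4/13*e23.
Its e23 coefficient is already positive.
Answer: 48/65 + 3/13*e12 - 36/65*e13 + 4/13*e23. Sheet selection: the two-to-one cover makes ±R indistinguishable at the matrix level (trace 4991/4225), so uniqueness comes from the required sign on e23.


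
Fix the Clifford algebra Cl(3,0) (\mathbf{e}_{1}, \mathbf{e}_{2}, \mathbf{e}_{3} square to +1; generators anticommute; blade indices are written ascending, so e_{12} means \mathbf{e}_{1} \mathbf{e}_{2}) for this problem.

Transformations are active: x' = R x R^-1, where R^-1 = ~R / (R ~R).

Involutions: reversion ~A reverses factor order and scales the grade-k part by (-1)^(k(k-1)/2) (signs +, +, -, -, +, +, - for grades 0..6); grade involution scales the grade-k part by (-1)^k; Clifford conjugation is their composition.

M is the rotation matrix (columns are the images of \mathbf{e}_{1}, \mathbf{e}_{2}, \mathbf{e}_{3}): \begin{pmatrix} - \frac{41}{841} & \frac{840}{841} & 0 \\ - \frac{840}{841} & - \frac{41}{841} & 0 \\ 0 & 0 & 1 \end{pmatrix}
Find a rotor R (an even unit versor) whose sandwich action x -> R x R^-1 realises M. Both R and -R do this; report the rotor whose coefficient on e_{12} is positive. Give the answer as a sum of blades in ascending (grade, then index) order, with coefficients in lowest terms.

Method: write R = a + b12*e_{12} + b13*e_{13} + b23*e_{23} with a^2 + b12^2 + b13^2 + b23^2 = 1 (so R^-1 = ~R). Expanding the columns R e_j ~R gives tr M = 4a^2 - 1 and, from the antisymmetric part, M21 - M12 = -4a*b12, M13 - M31 = 4a*b13, M32 - M23 = -4a*b23.
Here tr M = \frac{759}{841}, so a^2 = (1 + tr M)/4 = \frac{400}{841} and a = ±\frac{20}{29}. Taking a = \frac{20}{29}: M21 - M12 = -\frac{1680}{841}, M13 - M31 = 0, M32 - M23 = 0, giving b12 = \frac{21}{29}, b13 = 0, b23 = 0, i.e. R = \frac{20}{29} + \frac{21}{29} e_{12}.
Its e_{12} coefficient is already positive.
Answer: \frac{20}{29} + \frac{21}{29} e_{12}. Why the constraint matters: R and -R act identically through the sandwich — M has trace \frac{759}{841} either way — so only the sign condition on e_{12} picks one of the two preimages.
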